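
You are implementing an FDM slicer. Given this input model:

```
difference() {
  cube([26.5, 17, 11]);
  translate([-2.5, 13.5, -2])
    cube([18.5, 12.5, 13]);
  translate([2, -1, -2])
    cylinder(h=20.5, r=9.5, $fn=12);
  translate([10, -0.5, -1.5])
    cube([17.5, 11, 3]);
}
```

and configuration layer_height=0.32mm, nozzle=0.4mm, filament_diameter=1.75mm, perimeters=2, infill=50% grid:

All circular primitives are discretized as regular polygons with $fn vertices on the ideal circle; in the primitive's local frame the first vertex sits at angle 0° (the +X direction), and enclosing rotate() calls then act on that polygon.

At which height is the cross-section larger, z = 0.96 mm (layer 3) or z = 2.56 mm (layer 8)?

Layer 3 (z = 0.96): the cube (footprint 26.5×17) is included at this height (area 450.50 mm²); the cube at (-2.5, 13.5) (footprint 18.5×12.5) is included at this height (area 231.25 mm²); the r=9.5 cylinder at (2, -1) gives a regular 12-gon of circumradius 9.5 (constant along its height) (area = (12/2)·9.500²·sin(360°/12) = 270.75 mm²); the cube at (10, -0.5) is present — its section is the full 17.5×11 rectangle (area 192.50 mm²); Subtracting the remaining from the first: starting from the 26.5×17 cube (450.50 mm²), the 18.5×12.5 cube at (-2.5, 13.5) partially overlaps it — only the 56.00 mm² overlap (of its 231.25 mm²) is removed, clipping the outline; the r=9.5 cylinder at (2, -1) partially overlaps it — only the 74.79 mm² overlap (of its 270.75 mm²) is removed, clipping the outline; the 17.5×11 cube at (10, -0.5) partially overlaps it — only the 170.49 mm² overlap (of its 192.50 mm²) is removed, clipping the outline — area = 149.23 mm². So its area = 149.23 mm². Layer 8 (z = 2.56): the cube is present — its section is the full 26.5×17 rectangle (area 450.50 mm²); the 18.5×12.5 cube at (-2.5, 13.5) contributes its full rectangle (area 231.25 mm²); the cylinder at (2, -1): section is a regular 12-gon, circumradius r=9.5 (area = (12/2)·9.500²·sin(360°/12) = 270.75 mm²); the cube at (10, -0.5) is not intersected at this z (z outside [-1.5, 1.5]); Taking the first minus the rest: starting from the 26.5×17 cube (450.50 mm²), the 18.5×12.5 cube at (-2.5, 13.5) partially overlaps it — only the 56.00 mm² overlap (of its 231.25 mm²) is removed, clipping the outline; the r=9.5 cylinder at (2, -1) partially overlaps it — only the 74.79 mm² overlap (of its 270.75 mm²) is removed, clipping the outline — area = 319.71 mm². So its area = 319.71 mm². Layer 8 is larger (319.71 vs 149.23 mm²).

layer 8 (z = 2.56 mm)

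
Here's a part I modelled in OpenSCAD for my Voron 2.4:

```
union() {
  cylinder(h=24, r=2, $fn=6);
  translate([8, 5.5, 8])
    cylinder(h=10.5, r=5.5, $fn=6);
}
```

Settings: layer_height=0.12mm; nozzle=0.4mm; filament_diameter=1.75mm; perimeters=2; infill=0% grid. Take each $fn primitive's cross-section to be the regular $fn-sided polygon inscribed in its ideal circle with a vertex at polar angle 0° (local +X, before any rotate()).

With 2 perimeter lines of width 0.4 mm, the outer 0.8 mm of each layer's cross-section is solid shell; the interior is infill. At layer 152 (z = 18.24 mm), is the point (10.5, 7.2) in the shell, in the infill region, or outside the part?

At z = 18.24 mm: the r=2 cylinder gives a regular 6-gon of circumradius 2 (constant along its height); the r=5.5 cylinder at (8, 5.5) contributes a regular 6-gon of circumradius 5.5; Taking the union: the 2 present regions are separate (no shared area or edge), so areas and boundary lengths simply add and each stays a separate island — 2 connected regions. Overall, the cross-section has 2 separate islands. The nearest boundary edge runs (10.75, 10.26)→(13.50, 5.50); distance from the point to it = 1.75 mm. (Shell/infill is judged within the island containing the point — the largest one.) The point is inside the cross-section and 1.75 mm from the nearest boundary — more than the 0.8 mm shell width (2 × 0.4), so it's in the infill interior.

infill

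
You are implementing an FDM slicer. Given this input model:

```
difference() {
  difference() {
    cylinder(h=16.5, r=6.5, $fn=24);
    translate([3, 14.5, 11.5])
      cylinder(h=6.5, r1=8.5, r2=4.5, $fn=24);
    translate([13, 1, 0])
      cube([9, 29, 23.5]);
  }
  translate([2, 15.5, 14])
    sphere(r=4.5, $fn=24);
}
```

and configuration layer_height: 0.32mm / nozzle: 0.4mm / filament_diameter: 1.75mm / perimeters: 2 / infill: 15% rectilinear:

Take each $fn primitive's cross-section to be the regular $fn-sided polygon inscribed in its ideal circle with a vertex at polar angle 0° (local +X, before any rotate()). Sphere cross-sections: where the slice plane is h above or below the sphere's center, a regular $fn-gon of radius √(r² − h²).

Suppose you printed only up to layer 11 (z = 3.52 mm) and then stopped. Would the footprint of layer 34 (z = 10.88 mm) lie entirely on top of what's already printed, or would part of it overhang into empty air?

Compare the two slices. At z = 3.52: the r=6.5 cylinder gives a regular 24-gon of circumradius 6.5 (constant along its height) (area = (24/2)·6.500²·sin(360°/24) = 131.22 mm²); the cone at (3, 14.5) is not intersected at this z (z outside [11.5, 18]); the 9×29 cube at (13, 1) contributes its full rectangle (area 261.00 mm²); After the difference (first − rest): starting from the r=6.5 cylinder (131.22 mm²), the 9×29 cube at (13, 1) misses the remaining region (no effect) — area = 131.22 mm²; the sphere at (2, 15.5) does not reach this height (|z−center|=10.480 > r=4.5); After the difference (first − rest): none of the subtracted shapes is present at this height, so that combined region is unchanged — area = 131.22 mm². At z = 10.88: the cylinder: section is a regular 24-gon, circumradius r=6.5 (area = (24/2)·6.500²·sin(360°/24) = 131.22 mm²); the cone at (3, 14.5) is absent (z outside [11.5, 18]); the 9×29 cube at (13, 1) contributes its full rectangle (area 261.00 mm²); After the difference (first − rest): starting from the r=6.5 cylinder (131.22 mm²), the 9×29 cube at (13, 1) misses the remaining region (no effect) — area = 131.22 mm²; the sphere at (2, 15.5): section is a regular 24-gon, circumradius = √(r²−h²) = √(4.5²−3.12²) = 3.243 (area = (24/2)·3.243²·sin(360°/24) = 32.66 mm²); After the difference (first − rest): starting from the result so far (131.22 mm²), the r=4.5 sphere at (2, 15.5) misses the remaining region (no effect) — area = 131.22 mm². Checking containment: the cross-section at z = 10.88 is a subset of the cross-section at z = 3.52.

entirely on top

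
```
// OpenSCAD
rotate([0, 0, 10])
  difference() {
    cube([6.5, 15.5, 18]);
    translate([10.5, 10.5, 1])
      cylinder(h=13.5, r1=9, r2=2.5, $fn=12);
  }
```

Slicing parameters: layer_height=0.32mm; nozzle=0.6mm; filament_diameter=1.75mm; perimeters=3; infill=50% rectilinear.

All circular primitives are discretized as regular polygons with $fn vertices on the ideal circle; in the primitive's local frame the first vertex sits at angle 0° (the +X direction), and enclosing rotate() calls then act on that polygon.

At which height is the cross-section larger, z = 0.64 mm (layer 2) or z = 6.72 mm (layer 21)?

Layer 2 (z = 0.64): the cube (footprint 6.5×15.5) is included at this height (area 100.75 mm²); the cone at (10.5, 10.5) is absent (z outside [1, 14.5]); Subtracting the remaining from the first: none of the subtracted shapes is present at this height, so the 6.5×15.5 cube is unchanged — area = 100.75 mm²; (whole slice rotated 10° about Z — lengths, areas and connectivity unchanged). So its area = 100.75 mm². Layer 21 (z = 6.72): the cube (footprint 6.5×15.5) is included at this height (area 100.75 mm²); the cone at (10.5, 10.5): at t=0.424 of its height the radius interpolates to r₁+(r₂−r₁)t = 6.246, giving a regular 12-gon of that circumradius (area = (12/2)·6.246²·sin(360°/12) = 117.03 mm²); Subtracting the remaining from the first: starting from the 6.5×15.5 cube (100.75 mm²), the cone at (10.5, 10.5) partially overlaps it — only the 13.40 mm² overlap (of its 117.03 mm²) is removed, clipping the outline — area = 87.35 mm²; (rotated 10° about Z; rotation is an isometry so areas/perimeters/island counts are preserved). So its area = 87.35 mm². Layer 2 is larger (100.75 vs 87.35 mm²).

layer 2 (z = 0.64 mm)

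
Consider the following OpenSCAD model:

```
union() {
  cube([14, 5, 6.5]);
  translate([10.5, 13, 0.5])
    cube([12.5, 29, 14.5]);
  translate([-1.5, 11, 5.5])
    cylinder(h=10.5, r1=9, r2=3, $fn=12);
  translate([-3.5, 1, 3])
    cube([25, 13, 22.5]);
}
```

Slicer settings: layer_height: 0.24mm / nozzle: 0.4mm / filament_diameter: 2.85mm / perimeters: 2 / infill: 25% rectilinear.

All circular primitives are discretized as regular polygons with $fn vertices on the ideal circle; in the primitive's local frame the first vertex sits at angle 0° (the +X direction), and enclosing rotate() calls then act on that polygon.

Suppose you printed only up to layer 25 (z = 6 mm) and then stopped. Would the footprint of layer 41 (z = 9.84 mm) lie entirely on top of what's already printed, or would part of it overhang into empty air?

entirely on top

Compare the two slices. At z = 6: the cube is present — its section is the full 14×5 rectangle (area 70.00 mm²); the cube at (10.5, 13) (footprint 12.5×29) is included at this height (area 362.50 mm²); the cone at (-1.5, 11) contributes a regular 12-gon of circumradius 8.714 (interpolated between r1=9 and r2=3 at t=0.048) (area = (12/2)·8.714²·sin(360°/12) = 227.82 mm²); the 25×13 cube at (-3.5, 1) contributes its full rectangle (area 325.00 mm²); Taking the union: the regions partially overlap — summed areas 985.32 mm² minus the doubly-counted overlap 171.78 mm² gives 813.53 mm² — area = 813.53 mm². At z = 9.84: the cube is absent (z outside [0, 6.5]); the 12.5×29 cube at (10.5, 13) contributes its full rectangle (area 362.50 mm²); the cone at (-1.5, 11): at t=0.413 of its height the radius interpolates to r₁+(r₂−r₁)t = 6.520, giving a regular 12-gon of that circumradius (area = (12/2)·6.520²·sin(360°/12) = 127.53 mm²); the cube at (-3.5, 1) is present — its section is the full 25×13 rectangle (area 325.00 mm²); Taking the union: the regions partially overlap — summed areas 815.03 mm² minus the doubly-counted overlap 79.74 mm² gives 735.29 mm² — area = 735.29 mm². Checking containment: the cross-section at z = 9.84 is a subset of the cross-section at z = 6.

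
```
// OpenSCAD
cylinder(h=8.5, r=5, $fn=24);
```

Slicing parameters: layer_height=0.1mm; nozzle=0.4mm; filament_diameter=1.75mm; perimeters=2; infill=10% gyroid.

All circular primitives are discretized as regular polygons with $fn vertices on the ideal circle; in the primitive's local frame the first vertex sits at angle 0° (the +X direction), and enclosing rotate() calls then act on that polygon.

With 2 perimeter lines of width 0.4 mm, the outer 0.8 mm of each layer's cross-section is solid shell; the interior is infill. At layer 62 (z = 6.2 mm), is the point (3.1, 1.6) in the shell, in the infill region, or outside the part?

infill

At z = 6.2 mm: the r=5 cylinder contributes a regular 24-gon of circumradius 5. Overall, the cross-section is a single solid region. The nearest boundary edge runs (4.83, 1.29)→(4.33, 2.50); distance from the point to it = 1.48 mm. The point is inside the cross-section and 1.48 mm from the nearest boundary — more than the 0.8 mm shell width (2 × 0.4), so it's in the infill interior.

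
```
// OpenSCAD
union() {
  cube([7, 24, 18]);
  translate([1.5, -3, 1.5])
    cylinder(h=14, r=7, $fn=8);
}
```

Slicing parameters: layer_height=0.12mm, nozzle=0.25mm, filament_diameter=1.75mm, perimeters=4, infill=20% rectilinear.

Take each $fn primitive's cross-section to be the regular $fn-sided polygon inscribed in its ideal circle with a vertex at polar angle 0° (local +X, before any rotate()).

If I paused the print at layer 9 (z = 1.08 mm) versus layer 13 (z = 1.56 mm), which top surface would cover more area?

Layer 9 (z = 1.08): the 7×24 cube contributes its full rectangle (area 168.00 mm²); the cylinder at (1.5, -3) is absent (z outside [1.5, 15.5]); Merging all regions: only the 7×24 cube is present, so the union is just that shape — area = 168.00 mm². So its area = 168.00 mm². Layer 13 (z = 1.56): the cube (footprint 7×24) is included at this height (area 168.00 mm²); the r=7 cylinder at (1.5, -3) gives a regular 8-gon of circumradius 7 (constant along its height) (area = (8/2)·7.000²·sin(360°/8) = 138.59 mm²); Merging all regions: the regions partially overlap — summed areas 306.59 mm² minus the doubly-counted overlap 20.97 mm² gives 285.63 mm² — area = 285.63 mm². So its area = 285.63 mm². Layer 13 is larger (285.63 vs 168.00 mm²).

layer 13 (z = 1.56 mm)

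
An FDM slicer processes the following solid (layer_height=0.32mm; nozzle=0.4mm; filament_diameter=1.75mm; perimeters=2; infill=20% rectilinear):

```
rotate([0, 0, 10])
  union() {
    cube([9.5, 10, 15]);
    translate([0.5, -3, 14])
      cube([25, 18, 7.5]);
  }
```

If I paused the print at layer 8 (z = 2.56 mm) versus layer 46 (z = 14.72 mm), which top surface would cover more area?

Layer 8 (z = 2.56): the cube is present — its section is the full 9.5×10 rectangle (area 95.00 mm²); the cube at (0.5, -3) does not reach this height (z outside [14, 21.5]); Combining (union): only the 9.5×10 cube is present, so the union is just that shape — area = 95.00 mm²; (rotated 10° about Z; rotation is an isometry so areas/perimeters/island counts are preserved). So its area = 95.00 mm². Layer 46 (z = 14.72): the 9.5×10 cube contributes its full rectangle (area 95.00 mm²); the cube at (0.5, -3) is present — its section is the full 25×18 rectangle (area 450.00 mm²); Taking the union: the regions partially overlap — summed areas 545.00 mm² minus the doubly-counted overlap 90.00 mm² gives 455.00 mm² — area = 455.00 mm²; (whole slice rotated 10° about Z — lengths, areas and connectivity unchanged). So its area = 455.00 mm². Layer 46 is larger (455.00 vs 95.00 mm²).

layer 46 (z = 14.72 mm)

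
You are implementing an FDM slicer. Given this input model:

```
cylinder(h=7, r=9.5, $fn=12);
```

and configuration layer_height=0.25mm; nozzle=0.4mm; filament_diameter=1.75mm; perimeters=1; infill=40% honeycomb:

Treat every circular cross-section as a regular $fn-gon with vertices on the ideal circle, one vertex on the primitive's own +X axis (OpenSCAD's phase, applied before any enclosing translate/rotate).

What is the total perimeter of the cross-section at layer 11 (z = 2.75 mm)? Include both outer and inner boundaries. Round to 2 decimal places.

59.01 mm

At z = 2.75 mm: the cylinder: section is a regular 12-gon, circumradius r=9.5 (perimeter = 2·12·9.500·sin(180°/12) = 59.01 mm). Overall, the cross-section is a single solid region. Total boundary length (outer) = 59.01 mm.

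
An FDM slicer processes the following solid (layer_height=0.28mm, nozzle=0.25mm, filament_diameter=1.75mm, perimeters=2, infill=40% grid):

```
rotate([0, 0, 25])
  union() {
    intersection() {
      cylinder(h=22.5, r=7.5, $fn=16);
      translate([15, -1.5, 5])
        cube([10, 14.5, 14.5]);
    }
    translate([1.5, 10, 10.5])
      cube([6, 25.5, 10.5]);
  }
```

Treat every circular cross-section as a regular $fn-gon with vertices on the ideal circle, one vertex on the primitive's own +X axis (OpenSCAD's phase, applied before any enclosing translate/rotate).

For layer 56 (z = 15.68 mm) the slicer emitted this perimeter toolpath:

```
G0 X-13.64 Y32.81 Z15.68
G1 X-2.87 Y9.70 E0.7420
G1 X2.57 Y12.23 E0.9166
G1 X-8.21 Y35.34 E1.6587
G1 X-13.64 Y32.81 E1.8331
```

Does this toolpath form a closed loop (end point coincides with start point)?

yes

Start point (G0): (-13.64, 32.81). End point (last G1): the path returns to the start — closed.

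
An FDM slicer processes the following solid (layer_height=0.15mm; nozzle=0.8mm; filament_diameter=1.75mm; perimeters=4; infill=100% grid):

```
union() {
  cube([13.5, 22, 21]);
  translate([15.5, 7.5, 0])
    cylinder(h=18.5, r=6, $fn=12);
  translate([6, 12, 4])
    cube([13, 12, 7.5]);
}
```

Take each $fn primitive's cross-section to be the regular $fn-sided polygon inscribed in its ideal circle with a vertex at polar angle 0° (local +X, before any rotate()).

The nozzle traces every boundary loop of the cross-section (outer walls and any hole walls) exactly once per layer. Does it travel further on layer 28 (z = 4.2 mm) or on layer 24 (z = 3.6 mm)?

layer 28 (z = 4.2 mm)

Layer 28 (z = 4.2): the cube (footprint 13.5×22) is included at this height (perimeter 71.00 mm); the r=6 cylinder at (15.5, 7.5) gives a regular 12-gon of circumradius 6 (constant along its height) (perimeter = 2·12·6.000·sin(180°/12) = 37.27 mm); the cube at (6, 12) (footprint 13×12) is included at this height (perimeter 50.00 mm); Merging all regions: the regions partially overlap (shared area 112.05 mm²), so the edge portions inside another operand are dropped and the merged outline is re-measured after clipping — boundary = 87.23 mm. So its perimeter = 87.23 mm. Layer 24 (z = 3.6): the 13.5×22 cube contributes its full rectangle (perimeter 71.00 mm); the r=6 cylinder at (15.5, 7.5) gives a regular 12-gon of circumradius 6 (constant along its height) (perimeter = 2·12·6.000·sin(180°/12) = 37.27 mm); the cube at (6, 12) is not intersected at this z (z outside [4, 11.5]); Taking the union: the regions partially overlap (shared area 31.07 mm²), so the edge portions inside another operand are dropped and the merged outline is re-measured after clipping — boundary = 82.85 mm. So its perimeter = 82.85 mm. Layer 28 is larger (87.23 vs 82.85 mm).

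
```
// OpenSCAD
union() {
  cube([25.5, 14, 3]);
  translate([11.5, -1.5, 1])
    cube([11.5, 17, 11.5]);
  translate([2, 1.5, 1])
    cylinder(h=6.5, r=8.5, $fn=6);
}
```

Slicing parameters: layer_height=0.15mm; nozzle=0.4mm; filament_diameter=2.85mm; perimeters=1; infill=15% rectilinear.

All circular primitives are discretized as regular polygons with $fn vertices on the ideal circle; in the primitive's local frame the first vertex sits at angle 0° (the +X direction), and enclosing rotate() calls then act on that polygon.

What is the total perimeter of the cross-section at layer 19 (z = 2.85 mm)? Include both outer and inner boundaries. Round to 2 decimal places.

At z = 2.85 mm: the cube is present — its section is the full 25.5×14 rectangle (perimeter 79.00 mm); the cube at (11.5, -1.5) is present — its section is the full 11.5×17 rectangle (perimeter 57.00 mm); the cylinder at (2, 1.5): section is a regular 6-gon, circumradius r=8.5 (perimeter = 2·6·8.500·sin(180°/6) = 51.00 mm); Taking the union: the regions partially overlap (shared area 237.75 mm²), so the edge portions inside another operand are dropped and the merged outline is re-measured after clipping — boundary = 101.02 mm. Overall, the cross-section is a single solid region. Total boundary length (outer) = 101.02 mm.

101.02 mm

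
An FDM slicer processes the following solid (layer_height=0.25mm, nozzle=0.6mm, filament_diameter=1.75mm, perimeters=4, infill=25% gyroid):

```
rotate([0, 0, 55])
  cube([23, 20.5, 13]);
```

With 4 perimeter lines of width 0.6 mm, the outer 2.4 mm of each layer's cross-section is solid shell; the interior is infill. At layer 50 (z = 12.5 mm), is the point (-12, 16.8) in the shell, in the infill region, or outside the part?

At z = 12.5 mm: the cube (footprint 23×20.5) is included at this height; (rotated 55° about Z; rotation is an isometry so areas/perimeters/island counts are preserved). Overall, the cross-section is a single solid region. Undo the 55° rotation: the query point maps to (6.879, 19.466) in the un-rotated model frame. The nearest boundary edge runs (23.00, 20.50)→(0.00, 20.50); distance from the point to it = 1.03 mm. The point is inside the cross-section, 1.03 mm from the nearest boundary — within the 2.4 mm shell band (4 × 0.6).

shell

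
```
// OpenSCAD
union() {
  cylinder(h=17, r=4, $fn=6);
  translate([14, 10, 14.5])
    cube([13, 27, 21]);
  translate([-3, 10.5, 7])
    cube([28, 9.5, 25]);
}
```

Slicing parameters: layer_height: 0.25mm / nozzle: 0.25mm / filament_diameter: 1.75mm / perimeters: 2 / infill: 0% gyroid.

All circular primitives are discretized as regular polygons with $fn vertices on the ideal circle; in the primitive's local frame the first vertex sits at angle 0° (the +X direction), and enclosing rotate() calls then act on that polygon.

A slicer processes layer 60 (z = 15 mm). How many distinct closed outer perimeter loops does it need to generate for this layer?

At z = 15 mm: the r=4 cylinder contributes a regular 6-gon of circumradius 4; the 13×27 cube at (14, 10) contributes its full rectangle; the cube at (-3, 10.5) is present — its section is the full 28×9.5 rectangle; Taking the union: the regions partially overlap (shared area 104.50 mm²), so overlapping operands fuse into one piece — 2 connected regions. The result has 2 disconnected regions.

2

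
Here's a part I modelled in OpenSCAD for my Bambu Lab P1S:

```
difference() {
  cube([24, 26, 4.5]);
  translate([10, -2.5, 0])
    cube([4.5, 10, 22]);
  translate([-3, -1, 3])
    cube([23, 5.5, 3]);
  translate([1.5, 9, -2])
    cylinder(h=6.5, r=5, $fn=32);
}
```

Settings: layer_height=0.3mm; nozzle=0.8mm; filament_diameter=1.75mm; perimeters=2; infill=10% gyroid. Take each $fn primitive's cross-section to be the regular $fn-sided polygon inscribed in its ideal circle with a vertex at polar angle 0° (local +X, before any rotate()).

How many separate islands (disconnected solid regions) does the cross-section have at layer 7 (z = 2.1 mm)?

At z = 2.1 mm: the 24×26 cube contributes its full rectangle; the cube at (10, -2.5) (footprint 4.5×10) is included at this height; the cube at (-3, -1) is absent (z outside [3, 6]); the r=5 cylinder at (1.5, 9) contributes a regular 32-gon of circumradius 5; Taking the first minus the rest: starting from the 24×26 cube, the 4.5×10 cube at (10, -2.5) partially overlaps it — only the 33.75 mm² overlap (of its 45.00 mm²) is removed, clipping the outline; the r=5 cylinder at (1.5, 9) partially overlaps it — only the 53.74 mm² overlap (of its 78.04 mm²) is removed, clipping the outline — 1 connected region. Overall, the cross-section is a single solid region. Island count = 1.

1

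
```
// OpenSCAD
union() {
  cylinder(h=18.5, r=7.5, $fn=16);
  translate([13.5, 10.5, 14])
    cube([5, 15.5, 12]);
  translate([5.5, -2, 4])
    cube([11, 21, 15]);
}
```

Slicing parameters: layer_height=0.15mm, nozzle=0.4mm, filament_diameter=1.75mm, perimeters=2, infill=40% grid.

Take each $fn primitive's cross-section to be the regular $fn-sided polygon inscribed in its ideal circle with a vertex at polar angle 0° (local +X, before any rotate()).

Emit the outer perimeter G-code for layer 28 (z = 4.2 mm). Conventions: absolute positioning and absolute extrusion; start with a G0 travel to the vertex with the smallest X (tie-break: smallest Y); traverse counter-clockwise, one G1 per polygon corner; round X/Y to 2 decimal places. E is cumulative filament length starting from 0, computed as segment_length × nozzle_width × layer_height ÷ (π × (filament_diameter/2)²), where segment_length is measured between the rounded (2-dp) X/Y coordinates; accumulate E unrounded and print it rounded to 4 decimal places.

G0 X-7.50 Y0.00 Z4.20
G1 X-6.93 Y-2.87 E0.0730
G1 X-5.30 Y-5.30 E0.1460
G1 X-2.87 Y-6.93 E0.2190
G1 X0.00 Y-7.50 E0.2920
G1 X2.87 Y-6.93 E0.3650
G1 X5.30 Y-5.30 E0.4379
G1 X6.93 Y-2.87 E0.5109
G1 X7.10 Y-2.00 E0.5330
G1 X16.50 Y-2.00 E0.7675
G1 X16.50 Y19.00 E1.2914
G1 X5.50 Y19.00 E1.5658
G1 X5.50 Y5.01 E1.9148
G1 X5.30 Y5.30 E1.9235
G1 X2.87 Y6.93 E1.9965
G1 X0.00 Y7.50 E2.0695
G1 X-2.87 Y6.93 E2.1425
G1 X-5.30 Y5.30 E2.2155
G1 X-6.93 Y2.87 E2.2885
G1 X-7.50 Y0.00 E2.3615

At z = 4.2 mm: the r=7.5 cylinder gives a regular 16-gon of circumradius 7.5 (constant along its height); the cube at (13.5, 10.5) does not reach this height (z outside [14, 26]); the 11×21 cube at (5.5, -2) contributes its full rectangle; Combining (union): the regions partially overlap (shared area 10.05 mm²), so overlapping operands fuse into one piece — 1 connected region. The outline is a single polygon with 19 vertices. Extrusion per mm of travel: 0.4 × 0.15 / (π × 0.875²) = 0.024945. Accumulating E over each segment gives final E = 2.3615.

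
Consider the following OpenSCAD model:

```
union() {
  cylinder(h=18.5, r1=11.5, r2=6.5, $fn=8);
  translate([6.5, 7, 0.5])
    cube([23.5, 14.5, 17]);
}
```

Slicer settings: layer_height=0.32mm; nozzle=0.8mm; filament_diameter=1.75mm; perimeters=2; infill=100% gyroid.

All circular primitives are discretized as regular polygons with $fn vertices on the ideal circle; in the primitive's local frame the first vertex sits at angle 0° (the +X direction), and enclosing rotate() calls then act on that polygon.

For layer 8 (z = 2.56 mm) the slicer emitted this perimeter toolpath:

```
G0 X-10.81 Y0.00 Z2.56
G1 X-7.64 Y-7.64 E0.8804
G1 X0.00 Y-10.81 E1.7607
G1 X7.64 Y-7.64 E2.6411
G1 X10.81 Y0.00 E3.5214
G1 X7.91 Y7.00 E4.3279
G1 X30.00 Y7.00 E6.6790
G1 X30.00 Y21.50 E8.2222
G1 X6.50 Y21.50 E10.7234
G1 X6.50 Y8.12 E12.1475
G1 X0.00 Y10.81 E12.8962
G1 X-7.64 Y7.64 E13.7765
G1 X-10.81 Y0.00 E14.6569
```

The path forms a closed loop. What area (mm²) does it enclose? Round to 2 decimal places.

670.06 mm²

Apply the shoelace formula to the sequence of (X, Y) vertices; enclosed area = 670.06 mm².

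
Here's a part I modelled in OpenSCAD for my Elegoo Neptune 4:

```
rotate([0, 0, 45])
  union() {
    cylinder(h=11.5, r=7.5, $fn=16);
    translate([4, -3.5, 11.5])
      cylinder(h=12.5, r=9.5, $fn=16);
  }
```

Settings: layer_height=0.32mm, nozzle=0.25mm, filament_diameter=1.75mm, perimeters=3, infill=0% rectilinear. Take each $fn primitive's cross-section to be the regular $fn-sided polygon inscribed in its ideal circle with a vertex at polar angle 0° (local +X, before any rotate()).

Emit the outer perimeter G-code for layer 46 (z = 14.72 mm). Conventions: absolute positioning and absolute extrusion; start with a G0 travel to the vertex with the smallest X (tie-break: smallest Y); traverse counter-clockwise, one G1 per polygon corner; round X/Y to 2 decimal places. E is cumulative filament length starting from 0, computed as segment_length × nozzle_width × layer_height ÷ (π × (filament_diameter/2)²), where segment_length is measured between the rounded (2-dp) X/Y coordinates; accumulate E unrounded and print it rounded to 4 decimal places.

At z = 14.72 mm: the cylinder is absent (z outside [0, 11.5]); the r=9.5 cylinder at (4, -3.5) gives a regular 16-gon of circumradius 9.5 (constant along its height); Combining (union): only the r=9.5 cylinder at (4, -3.5) is present, so the union is just that shape — 1 connected region; (whole slice rotated 45° about Z — lengths, areas and connectivity unchanged). The outline is a single polygon with 16 vertices. Extrusion per mm of travel: 0.25 × 0.32 / (π × 0.875²) = 0.033260. Accumulating E over each segment gives final E = 1.9722.

G0 X-4.20 Y0.35 Z14.72
G1 X-3.47 Y-3.28 E0.1232
G1 X-1.41 Y-6.36 E0.2464
G1 X1.67 Y-8.42 E0.3696
G1 X5.30 Y-9.15 E0.4928
G1 X8.94 Y-8.42 E0.6163
G1 X12.02 Y-6.36 E0.7395
G1 X14.08 Y-3.28 E0.8627
G1 X14.80 Y0.35 E0.9858
G1 X14.08 Y3.99 E1.1092
G1 X12.02 Y7.07 E1.2325
G1 X8.94 Y9.13 E1.3557
G1 X5.30 Y9.85 E1.4791
G1 X1.67 Y9.13 E1.6022
G1 X-1.41 Y7.07 E1.7255
G1 X-3.47 Y3.99 E1.8487
G1 X-4.20 Y0.35 E1.9722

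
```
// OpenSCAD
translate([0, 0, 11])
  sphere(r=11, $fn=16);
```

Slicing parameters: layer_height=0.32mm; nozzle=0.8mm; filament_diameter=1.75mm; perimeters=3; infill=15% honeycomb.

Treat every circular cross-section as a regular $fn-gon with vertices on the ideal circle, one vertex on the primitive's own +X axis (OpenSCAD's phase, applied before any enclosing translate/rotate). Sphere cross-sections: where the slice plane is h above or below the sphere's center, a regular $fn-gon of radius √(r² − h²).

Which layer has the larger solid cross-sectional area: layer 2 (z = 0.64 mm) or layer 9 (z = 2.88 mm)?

layer 9 (z = 2.88 mm)

Layer 2 (z = 0.64): the r=11 sphere slices to a regular 16-gon of circumradius 3.697 (√(r²−h²) with h=10.36 from center) (area = (16/2)·3.697²·sin(360°/16) = 41.85 mm²). So its area = 41.85 mm². Layer 9 (z = 2.88): the r=11 sphere contributes a regular 16-gon of circumradius √(11²−8.12²) = 7.421 (area = (16/2)·7.421²·sin(360°/16) = 168.58 mm²). So its area = 168.58 mm². Layer 9 is larger (168.58 vs 41.85 mm²).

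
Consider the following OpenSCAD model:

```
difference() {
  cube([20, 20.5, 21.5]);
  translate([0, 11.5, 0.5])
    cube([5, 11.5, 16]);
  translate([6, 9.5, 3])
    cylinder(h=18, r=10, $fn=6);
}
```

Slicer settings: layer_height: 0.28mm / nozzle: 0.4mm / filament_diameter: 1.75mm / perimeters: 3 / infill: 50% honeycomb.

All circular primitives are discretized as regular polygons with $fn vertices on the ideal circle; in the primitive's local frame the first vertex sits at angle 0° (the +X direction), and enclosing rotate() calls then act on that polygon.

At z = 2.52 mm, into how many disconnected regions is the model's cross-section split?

1

At z = 2.52 mm: the cube (footprint 20×20.5) is included at this height; the 5×11.5 cube at (0, 11.5) contributes its full rectangle; the cylinder at (6, 9.5) does not reach this height (z outside [3, 21]); Subtracting the remaining from the first: starting from the 20×20.5 cube, the 5×11.5 cube at (0, 11.5) partially overlaps it — only the 45.00 mm² overlap (of its 57.50 mm²) is removed, clipping the outline — 1 connected region. The result has 1 disconnected region.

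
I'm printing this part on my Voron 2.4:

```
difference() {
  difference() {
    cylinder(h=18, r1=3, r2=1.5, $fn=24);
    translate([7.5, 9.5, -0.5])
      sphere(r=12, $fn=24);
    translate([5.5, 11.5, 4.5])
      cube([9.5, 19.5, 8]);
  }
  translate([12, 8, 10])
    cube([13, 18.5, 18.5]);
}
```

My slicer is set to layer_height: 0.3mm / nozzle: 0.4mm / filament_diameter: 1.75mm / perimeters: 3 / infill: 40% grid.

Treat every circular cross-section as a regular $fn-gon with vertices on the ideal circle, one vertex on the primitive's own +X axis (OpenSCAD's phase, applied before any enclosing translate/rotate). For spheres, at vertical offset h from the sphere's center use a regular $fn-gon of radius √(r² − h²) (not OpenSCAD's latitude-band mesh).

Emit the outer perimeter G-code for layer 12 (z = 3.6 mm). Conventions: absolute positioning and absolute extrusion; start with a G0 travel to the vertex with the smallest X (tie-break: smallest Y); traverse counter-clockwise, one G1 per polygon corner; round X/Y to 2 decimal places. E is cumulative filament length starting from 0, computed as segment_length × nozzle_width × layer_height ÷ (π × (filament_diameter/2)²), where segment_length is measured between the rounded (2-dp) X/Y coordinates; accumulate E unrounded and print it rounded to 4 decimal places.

At z = 3.6 mm: the cone: at t=0.200 of its height the radius interpolates to r₁+(r₂−r₁)t = 2.700, giving a regular 24-gon of that circumradius; the r=12 sphere at (7.5, 9.5) slices to a regular 24-gon of circumradius 11.278 (√(r²−h²) with h=4.1 from center); the cube at (5.5, 11.5) is absent (z outside [4.5, 12.5]); Taking the first minus the rest: starting from the cone, the r=12 sphere at (7.5, 9.5) partially overlaps it — only the 6.20 mm² overlap (of its 395.03 mm²) is removed, clipping the outline — 1 connected region; the cube at (12, 8) is not intersected at this z (z outside [10, 28.5]); After the difference (first − rest): none of the subtracted shapes is present at this height, so the result so far is unchanged — 1 connected region. The outline is a single polygon with 20 vertices. Extrusion per mm of travel: 0.4 × 0.3 / (π × 0.875²) = 0.049890. Accumulating E over each segment gives final E = 0.7881.

G0 X-2.70 Y0.00 Z3.60
G1 X-2.61 Y-0.70 E0.0352
G1 X-2.34 Y-1.35 E0.0703
G1 X-1.91 Y-1.91 E0.1056
G1 X-1.35 Y-2.34 E0.1408
G1 X-0.70 Y-2.61 E0.1759
G1 X0.00 Y-2.70 E0.2111
G1 X0.70 Y-2.61 E0.2463
G1 X1.35 Y-2.34 E0.2814
G1 X1.91 Y-1.91 E0.3167
G1 X2.34 Y-1.35 E0.3519
G1 X2.61 Y-0.70 E0.3870
G1 X2.62 Y-0.58 E0.3930
G1 X1.86 Y-0.27 E0.4339
G1 X-0.47 Y1.53 E0.5808
G1 X-1.16 Y2.42 E0.6370
G1 X-1.35 Y2.34 E0.6473
G1 X-1.91 Y1.91 E0.6825
G1 X-2.34 Y1.35 E0.7178
G1 X-2.61 Y0.70 E0.7529
G1 X-2.70 Y0.00 E0.7881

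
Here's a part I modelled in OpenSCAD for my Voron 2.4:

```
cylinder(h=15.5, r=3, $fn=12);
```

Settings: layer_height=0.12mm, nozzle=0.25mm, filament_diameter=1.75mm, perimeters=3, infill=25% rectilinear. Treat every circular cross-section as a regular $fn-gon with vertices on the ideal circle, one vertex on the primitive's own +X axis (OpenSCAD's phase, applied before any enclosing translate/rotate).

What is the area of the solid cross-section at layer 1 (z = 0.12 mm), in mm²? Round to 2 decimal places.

27.00 mm²

At z = 0.12 mm: the r=3 cylinder gives a regular 12-gon of circumradius 3 (constant along its height) (area = (12/2)·3.000²·sin(360°/12) = 27.00 mm²). Overall, the cross-section is a single solid region. Net area = 27.00 mm².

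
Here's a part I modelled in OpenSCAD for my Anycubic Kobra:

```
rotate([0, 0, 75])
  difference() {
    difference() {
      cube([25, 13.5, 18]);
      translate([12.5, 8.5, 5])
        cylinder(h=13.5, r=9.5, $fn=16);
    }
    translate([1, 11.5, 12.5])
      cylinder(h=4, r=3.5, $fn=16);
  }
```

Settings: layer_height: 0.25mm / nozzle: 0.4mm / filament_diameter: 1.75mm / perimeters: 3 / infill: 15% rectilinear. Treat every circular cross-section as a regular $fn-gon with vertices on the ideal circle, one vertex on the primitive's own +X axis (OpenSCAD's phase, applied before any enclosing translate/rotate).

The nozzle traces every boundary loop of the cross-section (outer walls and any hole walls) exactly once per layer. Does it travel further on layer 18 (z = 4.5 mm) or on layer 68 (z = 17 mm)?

layer 68 (z = 17 mm)

Layer 18 (z = 4.5): the 25×13.5 cube contributes its full rectangle (perimeter 77.00 mm); the cylinder at (12.5, 8.5) is absent (z outside [5, 18.5]); Subtracting the remaining from the first: none of the subtracted shapes is present at this height, so the 25×13.5 cube is unchanged — boundary = 77.00 mm; the cylinder at (1, 11.5) is not intersected at this z (z outside [12.5, 16.5]); Taking the first minus the rest: none of the subtracted shapes is present at this height, so the result so far is unchanged — boundary = 77.00 mm; (whole slice rotated 75° about Z — lengths, areas and connectivity unchanged). So its perimeter = 77.00 mm. Layer 68 (z = 17): the cube is present — its section is the full 25×13.5 rectangle (perimeter 77.00 mm); the cylinder at (12.5, 8.5): section is a regular 16-gon, circumradius r=9.5 (perimeter = 2·16·9.500·sin(180°/16) = 59.31 mm); Taking the first minus the rest: starting from the 25×13.5 cube, the r=9.5 cylinder at (12.5, 8.5) partially overlaps it — only the 222.55 mm² overlap (of its 276.30 mm²) is removed, clipping the outline — boundary = 85.11 mm; the cylinder at (1, 11.5) does not reach this height (z outside [12.5, 16.5]); After the difference (first − rest): none of the subtracted shapes is present at this height, so that combined region is unchanged — boundary = 85.11 mm; (whole slice rotated 75° about Z — lengths, areas and connectivity unchanged). So its perimeter = 85.11 mm. Layer 68 is larger (85.11 vs 77.00 mm).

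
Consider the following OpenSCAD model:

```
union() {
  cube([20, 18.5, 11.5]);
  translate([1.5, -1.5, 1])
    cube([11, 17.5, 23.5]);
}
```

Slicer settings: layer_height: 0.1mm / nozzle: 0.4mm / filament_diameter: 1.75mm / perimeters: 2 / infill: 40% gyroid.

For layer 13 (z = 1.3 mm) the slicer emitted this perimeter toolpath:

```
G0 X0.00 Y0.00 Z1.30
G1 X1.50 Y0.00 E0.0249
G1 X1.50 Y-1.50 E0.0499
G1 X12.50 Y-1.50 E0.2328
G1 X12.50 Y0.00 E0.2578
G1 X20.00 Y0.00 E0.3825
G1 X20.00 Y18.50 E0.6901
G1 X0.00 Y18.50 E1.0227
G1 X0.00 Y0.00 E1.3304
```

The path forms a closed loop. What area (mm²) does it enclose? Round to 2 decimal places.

386.50 mm²

Apply the shoelace formula to the sequence of (X, Y) vertices; enclosed area = 386.50 mm².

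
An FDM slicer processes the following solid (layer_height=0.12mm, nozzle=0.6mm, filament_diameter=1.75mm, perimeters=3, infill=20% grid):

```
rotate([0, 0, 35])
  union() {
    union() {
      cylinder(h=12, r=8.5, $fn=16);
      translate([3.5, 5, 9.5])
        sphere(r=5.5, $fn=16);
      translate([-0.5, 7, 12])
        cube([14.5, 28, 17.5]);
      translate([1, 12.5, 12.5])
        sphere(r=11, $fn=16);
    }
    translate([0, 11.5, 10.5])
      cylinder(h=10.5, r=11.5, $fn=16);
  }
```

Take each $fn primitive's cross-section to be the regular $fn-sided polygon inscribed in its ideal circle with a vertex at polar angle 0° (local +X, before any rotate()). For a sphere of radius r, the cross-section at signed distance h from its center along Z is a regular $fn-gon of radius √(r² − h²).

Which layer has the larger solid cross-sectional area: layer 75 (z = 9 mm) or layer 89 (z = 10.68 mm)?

Layer 75 (z = 9): the r=8.5 cylinder contributes a regular 16-gon of circumradius 8.5 (area = (16/2)·8.500²·sin(360°/16) = 221.19 mm²); the sphere at (3.5, 5): section is a regular 16-gon, circumradius = √(r²−h²) = √(5.5²−0.5²) = 5.477 (area = (16/2)·5.477²·sin(360°/16) = 91.84 mm²); the cube at (-0.5, 7) is not intersected at this z (z outside [12, 29.5]); the sphere at (1, 12.5): section is a regular 16-gon, circumradius = √(r²−h²) = √(11²−3.5²) = 10.428 (area = (16/2)·10.428²·sin(360°/16) = 332.93 mm²); Merging all regions: the regions partially overlap — summed areas 645.97 mm² minus the doubly-counted overlap 147.36 mm² gives 498.61 mm² — area = 498.61 mm²; the cylinder at (0, 11.5) does not reach this height (z outside [10.5, 21]); Merging all regions: only the result so far is present, so the union is just that shape — area = 498.61 mm²; (whole slice rotated 35° about Z — lengths, areas and connectivity unchanged). So its area = 498.61 mm². Layer 89 (z = 10.68): the cylinder: section is a regular 16-gon, circumradius r=8.5 (area = (16/2)·8.500²·sin(360°/16) = 221.19 mm²); the r=5.5 sphere at (3.5, 5) slices to a regular 16-gon of circumradius 5.372 (√(r²−h²) with h=1.18 from center) (area = (16/2)·5.372²·sin(360°/16) = 88.35 mm²); the cube at (-0.5, 7) is not intersected at this z (z outside [12, 29.5]); the r=11 sphere at (1, 12.5) slices to a regular 16-gon of circumradius 10.848 (√(r²−h²) with h=1.82 from center) (area = (16/2)·10.848²·sin(360°/16) = 360.30 mm²); Taking the union: the regions partially overlap — summed areas 669.83 mm² minus the doubly-counted overlap 151.35 mm² gives 518.48 mm² — area = 518.48 mm²; the r=11.5 cylinder at (0, 11.5) contributes a regular 16-gon of circumradius 11.5 (area = (16/2)·11.500²·sin(360°/16) = 404.88 mm²); Merging all regions: the regions partially overlap — summed areas 923.36 mm² minus the doubly-counted overlap 374.98 mm² gives 548.38 mm² — area = 548.38 mm²; (rotated 35° about Z; rotation is an isometry so areas/perimeters/island counts are preserved). So its area = 548.38 mm². Layer 89 is larger (548.38 vs 498.61 mm²).

layer 89 (z = 10.68 mm)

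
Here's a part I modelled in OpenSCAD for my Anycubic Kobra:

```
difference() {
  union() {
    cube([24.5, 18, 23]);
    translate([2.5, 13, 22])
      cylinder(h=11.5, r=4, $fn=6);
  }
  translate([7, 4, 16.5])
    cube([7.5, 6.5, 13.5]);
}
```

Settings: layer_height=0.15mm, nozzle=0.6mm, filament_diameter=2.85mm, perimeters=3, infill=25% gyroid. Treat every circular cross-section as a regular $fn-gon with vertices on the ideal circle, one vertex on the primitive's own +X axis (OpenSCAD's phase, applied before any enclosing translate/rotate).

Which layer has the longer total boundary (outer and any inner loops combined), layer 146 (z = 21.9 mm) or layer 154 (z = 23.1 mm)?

Layer 146 (z = 21.9): the cube (footprint 24.5×18) is included at this height (perimeter 85.00 mm); the cylinder at (2.5, 13) does not reach this height (z outside [22, 33.5]); Taking the union: only the 24.5×18 cube is present, so the union is just that shape — boundary = 85.00 mm; the cube at (7, 4) is present — its section is the full 7.5×6.5 rectangle (perimeter 28.00 mm); Subtracting the remaining from the first: starting from that combined region, the 7.5×6.5 cube at (7, 4) lies wholly inside it (removes its full 48.75 mm² and its 28.00 mm outline becomes a hole wall) — boundary (outer + 1 inner loop) = 113.00 mm. So its perimeter = 113.00 mm. Layer 154 (z = 23.1): the cube is absent (z outside [0, 23]); the cylinder at (2.5, 13): section is a regular 6-gon, circumradius r=4 (perimeter = 2·6·4.000·sin(180°/6) = 24.00 mm); Combining (union): only the r=4 cylinder at (2.5, 13) is present, so the union is just that shape — boundary = 24.00 mm; the 7.5×6.5 cube at (7, 4) contributes its full rectangle (perimeter 28.00 mm); After the difference (first − rest): starting from the result so far, the 7.5×6.5 cube at (7, 4) misses the remaining region (no effect) — boundary = 24.00 mm. So its perimeter = 24.00 mm. Layer 146 is larger (113.00 vs 24.00 mm).

layer 146 (z = 21.9 mm)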